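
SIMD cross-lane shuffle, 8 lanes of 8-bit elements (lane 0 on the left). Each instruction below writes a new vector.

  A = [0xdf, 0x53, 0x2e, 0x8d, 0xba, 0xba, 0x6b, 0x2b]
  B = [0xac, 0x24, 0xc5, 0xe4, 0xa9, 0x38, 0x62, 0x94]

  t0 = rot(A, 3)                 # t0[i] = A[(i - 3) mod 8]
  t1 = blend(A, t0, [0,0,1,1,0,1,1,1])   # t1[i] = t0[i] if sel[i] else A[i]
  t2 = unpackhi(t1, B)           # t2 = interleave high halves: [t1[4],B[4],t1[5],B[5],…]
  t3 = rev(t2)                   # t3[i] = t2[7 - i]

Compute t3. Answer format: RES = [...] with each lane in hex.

RES = [ 0x94  0xba  0x62  0x8d  0x38  0x2e  0xa9  0xba ]

→ t0 |ba|6b|2b|df|53|2e|8d|ba|
→ t1 |df|53|2b|df|ba|2e|8d|ba|
→ t2 |ba|a9|2e|38|8d|62|ba|94|
→ t3 |94|ba|62|8d|38|2e|a9|ba|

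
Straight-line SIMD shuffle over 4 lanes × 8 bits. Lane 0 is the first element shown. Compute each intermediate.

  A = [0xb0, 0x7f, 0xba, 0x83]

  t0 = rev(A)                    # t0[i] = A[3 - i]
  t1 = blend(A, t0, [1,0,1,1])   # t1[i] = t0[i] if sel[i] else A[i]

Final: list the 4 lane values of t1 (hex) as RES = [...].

RES = [ 0x83  0x7f  0x7f  0xb0 ]

→ t0 |83|ba|7f|b0|
→ t1 |83|7f|7f|b0|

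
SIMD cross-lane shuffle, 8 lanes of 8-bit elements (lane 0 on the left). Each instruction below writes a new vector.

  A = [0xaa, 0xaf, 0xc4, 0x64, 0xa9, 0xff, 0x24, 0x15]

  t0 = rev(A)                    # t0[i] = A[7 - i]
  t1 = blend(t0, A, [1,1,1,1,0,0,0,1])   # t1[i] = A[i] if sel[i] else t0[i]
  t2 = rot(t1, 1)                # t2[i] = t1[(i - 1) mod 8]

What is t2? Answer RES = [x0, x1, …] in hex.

RES = [0x15, 0xaa, 0xaf, 0xc4, 0x64, 0x64, 0xc4, 0xaf]

t0 = [0x15, 0x24, 0xff, 0xa9, 0x64, 0xc4, 0xaf, 0xaa]
t1 = [0xaa, 0xaf, 0xc4, 0x64, 0x64, 0xc4, 0xaf, 0x15]
t2 = [0x15, 0xaa, 0xaf, 0xc4, 0x64, 0x64, 0xc4, 0xaf]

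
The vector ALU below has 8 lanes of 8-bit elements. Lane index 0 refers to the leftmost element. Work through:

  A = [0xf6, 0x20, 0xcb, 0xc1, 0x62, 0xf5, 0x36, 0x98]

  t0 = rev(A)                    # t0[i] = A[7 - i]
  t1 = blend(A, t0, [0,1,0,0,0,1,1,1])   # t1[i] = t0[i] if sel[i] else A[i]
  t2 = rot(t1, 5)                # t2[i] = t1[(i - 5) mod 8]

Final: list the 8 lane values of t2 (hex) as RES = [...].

RES = [0xc1, 0x62, 0xcb, 0x20, 0xf6, 0xf6, 0x36, 0xcb]

→ t0 |98|36|f5|62|c1|cb|20|f6|
→ t1 |f6|36|cb|c1|62|cb|20|f6|
→ t2 |c1|62|cb|20|f6|f6|36|cb|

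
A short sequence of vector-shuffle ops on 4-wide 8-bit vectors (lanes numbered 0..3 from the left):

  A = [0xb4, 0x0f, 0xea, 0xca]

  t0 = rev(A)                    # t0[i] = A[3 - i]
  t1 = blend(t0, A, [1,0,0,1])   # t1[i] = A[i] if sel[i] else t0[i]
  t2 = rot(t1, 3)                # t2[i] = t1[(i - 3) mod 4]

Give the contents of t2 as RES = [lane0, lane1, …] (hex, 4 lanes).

RES = [0xea, 0x0f, 0xca, 0xb4]

t0 = [0xca, 0xea, 0x0f, 0xb4]
t1 = [0xb4, 0xea, 0x0f, 0xca]
t2 = [0xea, 0x0f, 0xca, 0xb4]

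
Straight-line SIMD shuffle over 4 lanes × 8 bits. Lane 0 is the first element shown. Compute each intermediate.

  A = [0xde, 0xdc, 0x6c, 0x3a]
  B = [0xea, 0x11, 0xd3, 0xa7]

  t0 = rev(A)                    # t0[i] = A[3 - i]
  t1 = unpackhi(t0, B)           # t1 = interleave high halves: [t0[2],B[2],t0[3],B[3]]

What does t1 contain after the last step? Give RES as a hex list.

RES = [ 0xdc  0xd3  0xde  0xa7 ]

t0 = [0x3a, 0x6c, 0xdc, 0xde]
t1 = [0xdc, 0xd3, 0xde, 0xa7]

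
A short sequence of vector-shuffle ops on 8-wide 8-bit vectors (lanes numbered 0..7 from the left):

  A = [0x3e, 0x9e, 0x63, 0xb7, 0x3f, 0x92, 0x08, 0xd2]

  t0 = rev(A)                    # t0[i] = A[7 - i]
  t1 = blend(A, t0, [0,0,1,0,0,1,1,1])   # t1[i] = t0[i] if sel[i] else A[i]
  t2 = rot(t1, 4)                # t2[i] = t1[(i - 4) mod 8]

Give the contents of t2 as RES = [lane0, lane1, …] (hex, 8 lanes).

→ t0 |d2|08|92|3f|b7|63|9e|3e|
→ t1 |3e|9e|92|b7|3f|63|9e|3e|
→ t2 |3f|63|9e|3e|3e|9e|92|b7|

RES = [0x3f, 0x63, 0x9e, 0x3e, 0x3e, 0x9e, 0x92, 0xb7]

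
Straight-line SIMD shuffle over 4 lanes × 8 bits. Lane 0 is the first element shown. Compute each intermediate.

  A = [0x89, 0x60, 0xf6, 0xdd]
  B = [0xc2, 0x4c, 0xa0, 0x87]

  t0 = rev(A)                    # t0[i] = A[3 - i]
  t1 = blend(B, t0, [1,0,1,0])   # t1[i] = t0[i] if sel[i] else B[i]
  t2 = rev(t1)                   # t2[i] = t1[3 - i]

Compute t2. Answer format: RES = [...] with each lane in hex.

  t0: dd f6 60 89
  t1: dd 4c 60 87
  t2: 87 60 4c dd

RES = [0x87, 0x60, 0x4c, 0xdd]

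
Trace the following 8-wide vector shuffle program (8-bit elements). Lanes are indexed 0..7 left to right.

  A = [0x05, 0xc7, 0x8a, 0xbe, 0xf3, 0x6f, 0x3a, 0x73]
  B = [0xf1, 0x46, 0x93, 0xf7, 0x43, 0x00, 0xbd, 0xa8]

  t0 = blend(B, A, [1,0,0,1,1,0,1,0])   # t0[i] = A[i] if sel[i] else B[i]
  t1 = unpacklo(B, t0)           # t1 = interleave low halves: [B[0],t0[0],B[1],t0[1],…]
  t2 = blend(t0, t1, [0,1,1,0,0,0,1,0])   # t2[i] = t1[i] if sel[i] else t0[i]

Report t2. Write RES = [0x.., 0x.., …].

RES = [0x05, 0x05, 0x46, 0xbe, 0xf3, 0x00, 0xf7, 0xa8]

→ t0 |05|46|93|be|f3|00|3a|a8|
→ t1 |f1|05|46|46|93|93|f7|be|
→ t2 |05|05|46|be|f3|00|f7|a8|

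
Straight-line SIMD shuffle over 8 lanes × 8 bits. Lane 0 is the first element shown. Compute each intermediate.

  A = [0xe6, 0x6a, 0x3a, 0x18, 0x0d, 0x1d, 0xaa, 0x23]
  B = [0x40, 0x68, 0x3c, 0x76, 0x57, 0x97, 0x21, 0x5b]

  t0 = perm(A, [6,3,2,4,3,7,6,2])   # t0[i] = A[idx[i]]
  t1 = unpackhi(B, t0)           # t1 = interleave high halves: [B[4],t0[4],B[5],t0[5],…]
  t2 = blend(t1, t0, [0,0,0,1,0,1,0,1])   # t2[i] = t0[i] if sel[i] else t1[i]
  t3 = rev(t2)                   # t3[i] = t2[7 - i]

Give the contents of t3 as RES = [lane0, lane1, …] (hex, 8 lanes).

RES = [ 0x3a  0x5b  0x23  0x21  0x0d  0x97  0x18  0x57 ]

  t0: aa 18 3a 0d 18 23 aa 3a
  t1: 57 18 97 23 21 aa 5b 3a
  t2: 57 18 97 0d 21 23 5b 3a
  t3: 3a 5b 23 21 0d 97 18 57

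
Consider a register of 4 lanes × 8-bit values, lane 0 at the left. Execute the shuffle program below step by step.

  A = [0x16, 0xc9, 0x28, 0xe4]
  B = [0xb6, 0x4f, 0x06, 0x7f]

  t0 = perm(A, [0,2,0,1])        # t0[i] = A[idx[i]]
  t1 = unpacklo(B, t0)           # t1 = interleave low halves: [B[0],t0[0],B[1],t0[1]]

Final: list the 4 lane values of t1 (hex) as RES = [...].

→ t0 |16|28|16|c9|
→ t1 |b6|16|4f|28|

RES = [0xb6, 0x16, 0x4f, 0x28]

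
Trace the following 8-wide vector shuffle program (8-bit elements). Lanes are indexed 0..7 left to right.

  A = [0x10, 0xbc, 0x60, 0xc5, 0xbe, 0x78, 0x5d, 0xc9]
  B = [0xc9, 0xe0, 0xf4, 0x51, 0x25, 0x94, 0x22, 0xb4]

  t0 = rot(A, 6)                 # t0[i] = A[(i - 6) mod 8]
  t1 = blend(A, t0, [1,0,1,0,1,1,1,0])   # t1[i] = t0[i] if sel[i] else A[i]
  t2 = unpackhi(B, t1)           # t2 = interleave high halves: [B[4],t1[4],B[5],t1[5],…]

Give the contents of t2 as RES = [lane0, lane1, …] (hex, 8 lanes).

RES = [ 0x25  0x5d  0x94  0xc9  0x22  0x10  0xb4  0xc9 ]

t0 = [0x60, 0xc5, 0xbe, 0x78, 0x5d, 0xc9, 0x10, 0xbc]
t1 = [0x60, 0xbc, 0xbe, 0xc5, 0x5d, 0xc9, 0x10, 0xc9]
t2 = [0x25, 0x5d, 0x94, 0xc9, 0x22, 0x10, 0xb4, 0xc9]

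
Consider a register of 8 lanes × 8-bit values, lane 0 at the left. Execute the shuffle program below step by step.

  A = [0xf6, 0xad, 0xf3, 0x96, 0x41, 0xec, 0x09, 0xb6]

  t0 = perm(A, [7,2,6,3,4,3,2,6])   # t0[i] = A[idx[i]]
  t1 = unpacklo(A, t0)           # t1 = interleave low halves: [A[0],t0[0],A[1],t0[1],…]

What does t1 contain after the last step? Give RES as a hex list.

  t0: b6 f3 09 96 41 96 f3 09
  t1: f6 b6 ad f3 f3 09 96 96

RES = [ 0xf6  0xb6  0xad  0xf3  0xf3  0x09  0x96  0x96 ]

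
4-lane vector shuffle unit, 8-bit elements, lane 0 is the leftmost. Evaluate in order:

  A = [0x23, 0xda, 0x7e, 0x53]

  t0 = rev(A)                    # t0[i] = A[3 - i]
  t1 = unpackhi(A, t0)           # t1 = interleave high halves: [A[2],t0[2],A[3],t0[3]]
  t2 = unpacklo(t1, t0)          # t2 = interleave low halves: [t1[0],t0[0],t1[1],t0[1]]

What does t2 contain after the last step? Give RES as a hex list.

RES = [ 0x7e  0x53  0xda  0x7e ]

  t0: 53 7e da 23
  t1: 7e da 53 23
  t2: 7e 53 da 7e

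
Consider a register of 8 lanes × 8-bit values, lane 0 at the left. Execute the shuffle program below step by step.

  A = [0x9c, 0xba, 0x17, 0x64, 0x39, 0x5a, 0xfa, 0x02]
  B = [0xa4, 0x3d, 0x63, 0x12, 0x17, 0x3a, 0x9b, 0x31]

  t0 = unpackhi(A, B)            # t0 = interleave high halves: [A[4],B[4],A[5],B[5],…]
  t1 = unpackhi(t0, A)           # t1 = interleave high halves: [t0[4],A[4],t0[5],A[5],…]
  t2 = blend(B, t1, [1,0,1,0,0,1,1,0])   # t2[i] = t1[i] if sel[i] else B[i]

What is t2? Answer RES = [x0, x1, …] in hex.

RES = [ 0xfa  0x3d  0x9b  0x12  0x17  0xfa  0x31  0x31 ]

  t0: 39 17 5a 3a fa 9b 02 31
  t1: fa 39 9b 5a 02 fa 31 02
  t2: fa 3d 9b 12 17 fa 31 31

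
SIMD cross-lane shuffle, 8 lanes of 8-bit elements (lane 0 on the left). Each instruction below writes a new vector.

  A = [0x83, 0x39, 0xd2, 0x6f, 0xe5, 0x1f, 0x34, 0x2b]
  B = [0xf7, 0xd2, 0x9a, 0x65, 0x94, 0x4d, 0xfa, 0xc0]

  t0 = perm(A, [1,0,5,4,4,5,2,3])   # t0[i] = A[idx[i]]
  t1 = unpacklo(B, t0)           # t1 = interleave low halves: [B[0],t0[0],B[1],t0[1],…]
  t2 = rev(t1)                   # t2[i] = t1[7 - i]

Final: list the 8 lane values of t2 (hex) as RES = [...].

t0 = [0x39, 0x83, 0x1f, 0xe5, 0xe5, 0x1f, 0xd2, 0x6f]
t1 = [0xf7, 0x39, 0xd2, 0x83, 0x9a, 0x1f, 0x65, 0xe5]
t2 = [0xe5, 0x65, 0x1f, 0x9a, 0x83, 0xd2, 0x39, 0xf7]

RES = [ 0xe5  0x65  0x1f  0x9a  0x83  0xd2  0x39  0xf7 ]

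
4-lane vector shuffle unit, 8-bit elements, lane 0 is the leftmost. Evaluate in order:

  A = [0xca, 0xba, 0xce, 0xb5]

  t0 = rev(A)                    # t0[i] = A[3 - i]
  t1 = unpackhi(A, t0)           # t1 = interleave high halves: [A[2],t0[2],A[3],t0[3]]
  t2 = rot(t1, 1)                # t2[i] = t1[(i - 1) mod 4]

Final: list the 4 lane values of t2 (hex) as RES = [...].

→ t0 |b5|ce|ba|ca|
→ t1 |ce|ba|b5|ca|
→ t2 |ca|ce|ba|b5|

RES = [0xca, 0xce, 0xba, 0xb5]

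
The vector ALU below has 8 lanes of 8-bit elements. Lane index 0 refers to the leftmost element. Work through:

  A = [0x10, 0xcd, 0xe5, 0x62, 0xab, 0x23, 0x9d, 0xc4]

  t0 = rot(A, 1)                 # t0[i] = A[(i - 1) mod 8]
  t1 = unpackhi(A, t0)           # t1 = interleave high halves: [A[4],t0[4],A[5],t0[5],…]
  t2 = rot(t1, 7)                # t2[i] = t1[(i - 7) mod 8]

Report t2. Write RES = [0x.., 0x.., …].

RES = [ 0x62  0x23  0xab  0x9d  0x23  0xc4  0x9d  0xab ]

t0 = [0xc4, 0x10, 0xcd, 0xe5, 0x62, 0xab, 0x23, 0x9d]
t1 = [0xab, 0x62, 0x23, 0xab, 0x9d, 0x23, 0xc4, 0x9d]
t2 = [0x62, 0x23, 0xab, 0x9d, 0x23, 0xc4, 0x9d, 0xab]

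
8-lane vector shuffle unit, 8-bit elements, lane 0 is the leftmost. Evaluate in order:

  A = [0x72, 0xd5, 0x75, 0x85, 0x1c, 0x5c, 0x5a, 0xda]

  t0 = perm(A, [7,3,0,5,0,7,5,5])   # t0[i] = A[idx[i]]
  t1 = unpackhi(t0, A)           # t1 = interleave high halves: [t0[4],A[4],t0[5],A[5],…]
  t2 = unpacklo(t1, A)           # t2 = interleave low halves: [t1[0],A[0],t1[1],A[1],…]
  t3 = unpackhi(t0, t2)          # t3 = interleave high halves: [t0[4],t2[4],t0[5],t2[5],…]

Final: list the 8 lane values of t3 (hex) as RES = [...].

RES = [ 0x72  0xda  0xda  0x75  0x5c  0x5c  0x5c  0x85 ]

→ t0 |da|85|72|5c|72|da|5c|5c|
→ t1 |72|1c|da|5c|5c|5a|5c|da|
→ t2 |72|72|1c|d5|da|75|5c|85|
→ t3 |72|da|da|75|5c|5c|5c|85|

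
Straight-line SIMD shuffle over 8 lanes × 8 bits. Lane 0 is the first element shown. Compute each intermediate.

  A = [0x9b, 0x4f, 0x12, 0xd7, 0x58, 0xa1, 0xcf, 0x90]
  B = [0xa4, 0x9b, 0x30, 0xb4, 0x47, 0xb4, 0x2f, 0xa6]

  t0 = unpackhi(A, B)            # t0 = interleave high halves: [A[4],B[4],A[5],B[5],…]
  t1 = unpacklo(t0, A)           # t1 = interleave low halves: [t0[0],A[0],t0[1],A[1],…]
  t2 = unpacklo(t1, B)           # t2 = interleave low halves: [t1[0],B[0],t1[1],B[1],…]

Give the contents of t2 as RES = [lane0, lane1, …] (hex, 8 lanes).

→ t0 |58|47|a1|b4|cf|2f|90|a6|
→ t1 |58|9b|47|4f|a1|12|b4|d7|
→ t2 |58|a4|9b|9b|47|30|4f|b4|

RES = [0x58, 0xa4, 0x9b, 0x9b, 0x47, 0x30, 0x4f, 0xb4]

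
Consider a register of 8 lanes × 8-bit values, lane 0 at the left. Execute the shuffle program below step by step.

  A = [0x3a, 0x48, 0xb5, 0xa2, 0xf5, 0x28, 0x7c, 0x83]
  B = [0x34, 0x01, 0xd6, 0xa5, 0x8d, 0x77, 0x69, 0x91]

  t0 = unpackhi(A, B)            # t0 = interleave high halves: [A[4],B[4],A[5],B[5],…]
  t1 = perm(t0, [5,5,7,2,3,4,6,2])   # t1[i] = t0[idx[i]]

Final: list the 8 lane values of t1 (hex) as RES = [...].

RES = [ 0x69  0x69  0x91  0x28  0x77  0x7c  0x83  0x28 ]

  t0: f5 8d 28 77 7c 69 83 91
  t1: 69 69 91 28 77 7c 83 28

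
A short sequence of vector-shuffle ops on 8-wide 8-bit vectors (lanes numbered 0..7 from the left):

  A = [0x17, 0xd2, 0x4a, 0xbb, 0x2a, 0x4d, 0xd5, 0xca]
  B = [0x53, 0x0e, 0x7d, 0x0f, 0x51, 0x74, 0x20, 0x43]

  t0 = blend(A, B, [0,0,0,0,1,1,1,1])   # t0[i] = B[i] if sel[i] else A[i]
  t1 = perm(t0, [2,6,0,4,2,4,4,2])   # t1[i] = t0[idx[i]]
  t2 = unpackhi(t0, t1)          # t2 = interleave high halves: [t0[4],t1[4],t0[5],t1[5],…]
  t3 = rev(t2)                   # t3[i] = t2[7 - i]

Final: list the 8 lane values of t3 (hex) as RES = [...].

RES = [0x4a, 0x43, 0x51, 0x20, 0x51, 0x74, 0x4a, 0x51]

→ t0 |17|d2|4a|bb|51|74|20|43|
→ t1 |4a|20|17|51|4a|51|51|4a|
→ t2 |51|4a|74|51|20|51|43|4a|
→ t3 |4a|43|51|20|51|74|4a|51|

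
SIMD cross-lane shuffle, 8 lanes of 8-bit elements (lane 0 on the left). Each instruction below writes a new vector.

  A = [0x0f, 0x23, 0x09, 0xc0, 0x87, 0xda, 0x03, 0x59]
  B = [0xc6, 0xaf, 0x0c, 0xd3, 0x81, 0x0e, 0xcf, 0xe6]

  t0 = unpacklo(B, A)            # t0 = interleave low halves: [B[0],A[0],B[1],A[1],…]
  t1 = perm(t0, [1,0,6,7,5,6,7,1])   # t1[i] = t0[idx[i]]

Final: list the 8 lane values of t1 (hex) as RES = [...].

RES = [0x0f, 0xc6, 0xd3, 0xc0, 0x09, 0xd3, 0xc0, 0x0f]

→ t0 |c6|0f|af|23|0c|09|d3|c0|
→ t1 |0f|c6|d3|c0|09|d3|c0|0f|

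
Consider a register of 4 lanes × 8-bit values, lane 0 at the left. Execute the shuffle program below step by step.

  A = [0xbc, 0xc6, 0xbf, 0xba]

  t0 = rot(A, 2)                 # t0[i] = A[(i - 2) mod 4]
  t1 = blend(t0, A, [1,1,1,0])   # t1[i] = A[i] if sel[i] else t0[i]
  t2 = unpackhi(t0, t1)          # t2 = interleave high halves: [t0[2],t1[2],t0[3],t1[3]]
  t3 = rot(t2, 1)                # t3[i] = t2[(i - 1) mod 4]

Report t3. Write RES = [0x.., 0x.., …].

t0 = [0xbf, 0xba, 0xbc, 0xc6]
t1 = [0xbc, 0xc6, 0xbf, 0xc6]
t2 = [0xbc, 0xbf, 0xc6, 0xc6]
t3 = [0xc6, 0xbc, 0xbf, 0xc6]

RES = [0xc6, 0xbc, 0xbf, 0xc6]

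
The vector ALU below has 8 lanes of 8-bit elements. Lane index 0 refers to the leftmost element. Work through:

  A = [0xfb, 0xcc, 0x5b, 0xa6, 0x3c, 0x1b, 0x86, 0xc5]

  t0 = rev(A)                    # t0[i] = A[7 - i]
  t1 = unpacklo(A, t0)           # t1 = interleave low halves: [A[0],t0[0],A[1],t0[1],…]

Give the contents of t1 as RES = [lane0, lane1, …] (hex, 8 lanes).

→ t0 |c5|86|1b|3c|a6|5b|cc|fb|
→ t1 |fb|c5|cc|86|5b|1b|a6|3c|

RES = [ 0xfb  0xc5  0xcc  0x86  0x5b  0x1b  0xa6  0x3c ]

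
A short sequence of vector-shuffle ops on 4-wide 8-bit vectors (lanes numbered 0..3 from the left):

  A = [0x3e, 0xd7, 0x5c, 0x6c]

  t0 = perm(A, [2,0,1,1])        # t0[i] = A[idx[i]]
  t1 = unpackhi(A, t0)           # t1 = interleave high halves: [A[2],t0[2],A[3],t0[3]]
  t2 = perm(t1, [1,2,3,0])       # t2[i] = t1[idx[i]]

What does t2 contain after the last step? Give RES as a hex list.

RES = [0xd7, 0x6c, 0xd7, 0x5c]

  t0: 5c 3e d7 d7
  t1: 5c d7 6c d7
  t2: d7 6c d7 5c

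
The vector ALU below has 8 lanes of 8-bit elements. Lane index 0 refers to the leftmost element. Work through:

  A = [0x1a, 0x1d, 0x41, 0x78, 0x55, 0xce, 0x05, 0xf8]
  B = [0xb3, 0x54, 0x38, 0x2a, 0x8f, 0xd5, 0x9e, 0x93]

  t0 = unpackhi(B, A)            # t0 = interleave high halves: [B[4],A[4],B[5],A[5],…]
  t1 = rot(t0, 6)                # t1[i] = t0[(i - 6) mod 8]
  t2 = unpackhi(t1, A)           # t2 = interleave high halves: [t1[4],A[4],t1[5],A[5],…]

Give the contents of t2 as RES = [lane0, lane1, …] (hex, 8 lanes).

t0 = [0x8f, 0x55, 0xd5, 0xce, 0x9e, 0x05, 0x93, 0xf8]
t1 = [0xd5, 0xce, 0x9e, 0x05, 0x93, 0xf8, 0x8f, 0x55]
t2 = [0x93, 0x55, 0xf8, 0xce, 0x8f, 0x05, 0x55, 0xf8]

RES = [0x93, 0x55, 0xf8, 0xce, 0x8f, 0x05, 0x55, 0xf8]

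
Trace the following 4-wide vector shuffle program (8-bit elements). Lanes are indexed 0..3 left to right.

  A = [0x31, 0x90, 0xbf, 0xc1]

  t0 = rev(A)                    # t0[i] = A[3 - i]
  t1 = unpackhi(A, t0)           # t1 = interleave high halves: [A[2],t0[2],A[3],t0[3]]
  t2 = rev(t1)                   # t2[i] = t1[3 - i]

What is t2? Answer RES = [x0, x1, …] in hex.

→ t0 |c1|bf|90|31|
→ t1 |bf|90|c1|31|
→ t2 |31|c1|90|bf|

RES = [0x31, 0xc1, 0x90, 0xbf]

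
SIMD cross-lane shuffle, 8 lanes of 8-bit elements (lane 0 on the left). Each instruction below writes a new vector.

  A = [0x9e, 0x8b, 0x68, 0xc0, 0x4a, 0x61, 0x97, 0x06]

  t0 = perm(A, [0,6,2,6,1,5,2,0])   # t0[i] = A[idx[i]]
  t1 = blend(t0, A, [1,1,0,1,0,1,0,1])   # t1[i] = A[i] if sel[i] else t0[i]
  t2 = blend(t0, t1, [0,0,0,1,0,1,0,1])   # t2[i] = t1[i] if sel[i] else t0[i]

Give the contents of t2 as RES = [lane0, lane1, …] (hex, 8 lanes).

  t0: 9e 97 68 97 8b 61 68 9e
  t1: 9e 8b 68 c0 8b 61 68 06
  t2: 9e 97 68 c0 8b 61 68 06

RES = [ 0x9e  0x97  0x68  0xc0  0x8b  0x61  0x68  0x06 ]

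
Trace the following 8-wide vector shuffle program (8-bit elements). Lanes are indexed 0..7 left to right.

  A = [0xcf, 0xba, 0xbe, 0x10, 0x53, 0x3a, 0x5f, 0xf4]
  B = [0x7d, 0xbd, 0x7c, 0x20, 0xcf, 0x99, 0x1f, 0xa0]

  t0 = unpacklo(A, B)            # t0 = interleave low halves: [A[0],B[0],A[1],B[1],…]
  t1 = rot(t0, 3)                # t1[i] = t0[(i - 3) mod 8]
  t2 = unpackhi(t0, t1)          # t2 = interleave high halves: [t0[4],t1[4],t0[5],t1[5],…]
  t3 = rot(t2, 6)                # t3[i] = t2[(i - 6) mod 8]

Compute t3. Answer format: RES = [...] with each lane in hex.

t0 = [0xcf, 0x7d, 0xba, 0xbd, 0xbe, 0x7c, 0x10, 0x20]
t1 = [0x7c, 0x10, 0x20, 0xcf, 0x7d, 0xba, 0xbd, 0xbe]
t2 = [0xbe, 0x7d, 0x7c, 0xba, 0x10, 0xbd, 0x20, 0xbe]
t3 = [0x7c, 0xba, 0x10, 0xbd, 0x20, 0xbe, 0xbe, 0x7d]

RES = [0x7c, 0xba, 0x10, 0xbd, 0x20, 0xbe, 0xbe, 0x7d]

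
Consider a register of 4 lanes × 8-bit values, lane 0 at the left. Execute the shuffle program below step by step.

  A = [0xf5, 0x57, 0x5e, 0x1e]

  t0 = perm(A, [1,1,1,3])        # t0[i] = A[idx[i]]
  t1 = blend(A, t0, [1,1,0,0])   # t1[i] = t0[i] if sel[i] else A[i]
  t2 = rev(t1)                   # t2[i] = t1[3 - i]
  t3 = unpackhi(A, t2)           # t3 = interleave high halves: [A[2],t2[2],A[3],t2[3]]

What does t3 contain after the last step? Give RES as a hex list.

→ t0 |57|57|57|1e|
→ t1 |57|57|5e|1e|
→ t2 |1e|5e|57|57|
→ t3 |5e|57|1e|57|

RES = [0x5e, 0x57, 0x1e, 0x57]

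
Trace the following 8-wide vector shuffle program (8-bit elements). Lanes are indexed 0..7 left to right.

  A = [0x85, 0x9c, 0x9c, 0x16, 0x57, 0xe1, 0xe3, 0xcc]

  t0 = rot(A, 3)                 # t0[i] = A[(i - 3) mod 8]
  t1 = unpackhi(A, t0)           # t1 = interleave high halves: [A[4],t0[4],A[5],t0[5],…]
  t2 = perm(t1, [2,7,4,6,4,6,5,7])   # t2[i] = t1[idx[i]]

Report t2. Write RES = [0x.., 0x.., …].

t0 = [0xe1, 0xe3, 0xcc, 0x85, 0x9c, 0x9c, 0x16, 0x57]
t1 = [0x57, 0x9c, 0xe1, 0x9c, 0xe3, 0x16, 0xcc, 0x57]
t2 = [0xe1, 0x57, 0xe3, 0xcc, 0xe3, 0xcc, 0x16, 0x57]

RES = [ 0xe1  0x57  0xe3  0xcc  0xe3  0xcc  0x16  0x57 ]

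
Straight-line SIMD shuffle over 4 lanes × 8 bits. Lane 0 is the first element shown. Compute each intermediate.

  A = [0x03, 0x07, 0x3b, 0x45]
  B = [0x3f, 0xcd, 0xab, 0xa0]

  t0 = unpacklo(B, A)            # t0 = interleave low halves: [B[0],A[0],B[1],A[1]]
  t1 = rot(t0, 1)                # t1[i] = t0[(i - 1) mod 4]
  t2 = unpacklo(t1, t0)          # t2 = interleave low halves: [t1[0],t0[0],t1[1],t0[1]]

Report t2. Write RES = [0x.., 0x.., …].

RES = [0x07, 0x3f, 0x3f, 0x03]

  t0: 3f 03 cd 07
  t1: 07 3f 03 cd
  t2: 07 3f 3f 03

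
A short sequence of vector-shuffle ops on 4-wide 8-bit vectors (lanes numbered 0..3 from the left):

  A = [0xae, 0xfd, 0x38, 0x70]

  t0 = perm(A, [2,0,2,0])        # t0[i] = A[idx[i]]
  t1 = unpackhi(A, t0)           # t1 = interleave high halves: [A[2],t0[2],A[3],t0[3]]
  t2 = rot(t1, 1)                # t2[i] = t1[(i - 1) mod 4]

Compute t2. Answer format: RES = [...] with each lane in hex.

→ t0 |38|ae|38|ae|
→ t1 |38|38|70|ae|
→ t2 |ae|38|38|70|

RES = [0xae, 0x38, 0x38, 0x70]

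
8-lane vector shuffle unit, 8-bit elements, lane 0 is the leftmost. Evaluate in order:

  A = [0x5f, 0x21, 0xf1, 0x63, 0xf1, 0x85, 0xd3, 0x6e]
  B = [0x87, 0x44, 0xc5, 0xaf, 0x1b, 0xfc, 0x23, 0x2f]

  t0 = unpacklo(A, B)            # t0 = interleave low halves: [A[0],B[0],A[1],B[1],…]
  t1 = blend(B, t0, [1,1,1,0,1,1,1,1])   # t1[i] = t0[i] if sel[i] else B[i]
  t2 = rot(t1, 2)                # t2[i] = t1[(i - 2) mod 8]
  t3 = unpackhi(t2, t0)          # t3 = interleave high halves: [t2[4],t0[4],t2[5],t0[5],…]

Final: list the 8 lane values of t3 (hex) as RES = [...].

  t0: 5f 87 21 44 f1 c5 63 af
  t1: 5f 87 21 af f1 c5 63 af
  t2: 63 af 5f 87 21 af f1 c5
  t3: 21 f1 af c5 f1 63 c5 af

RES = [0x21, 0xf1, 0xaf, 0xc5, 0xf1, 0x63, 0xc5, 0xaf]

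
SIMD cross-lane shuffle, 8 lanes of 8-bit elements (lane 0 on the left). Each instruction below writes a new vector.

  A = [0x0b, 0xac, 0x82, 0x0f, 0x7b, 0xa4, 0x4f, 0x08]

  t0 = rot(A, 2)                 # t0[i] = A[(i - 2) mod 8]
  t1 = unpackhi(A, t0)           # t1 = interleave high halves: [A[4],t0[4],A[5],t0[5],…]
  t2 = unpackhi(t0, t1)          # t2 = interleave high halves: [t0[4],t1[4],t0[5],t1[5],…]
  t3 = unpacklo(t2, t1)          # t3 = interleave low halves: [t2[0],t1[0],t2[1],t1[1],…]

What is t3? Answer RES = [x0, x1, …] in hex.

RES = [0x82, 0x7b, 0x4f, 0x82, 0x0f, 0xa4, 0x7b, 0x0f]

  t0: 4f 08 0b ac 82 0f 7b a4
  t1: 7b 82 a4 0f 4f 7b 08 a4
  t2: 82 4f 0f 7b 7b 08 a4 a4
  t3: 82 7b 4f 82 0f a4 7b 0f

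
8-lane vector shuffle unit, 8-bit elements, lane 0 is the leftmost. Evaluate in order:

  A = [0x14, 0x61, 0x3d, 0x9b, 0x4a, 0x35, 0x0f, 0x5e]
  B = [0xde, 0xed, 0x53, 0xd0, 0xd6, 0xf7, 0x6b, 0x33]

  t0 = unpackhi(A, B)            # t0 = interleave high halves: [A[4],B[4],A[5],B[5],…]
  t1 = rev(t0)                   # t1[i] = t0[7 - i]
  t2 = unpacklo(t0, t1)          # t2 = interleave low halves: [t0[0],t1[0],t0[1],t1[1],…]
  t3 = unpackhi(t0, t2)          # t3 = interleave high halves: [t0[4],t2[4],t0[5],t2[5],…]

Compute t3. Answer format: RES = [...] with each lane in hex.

RES = [0x0f, 0x35, 0x6b, 0x6b, 0x5e, 0xf7, 0x33, 0x0f]

t0 = [0x4a, 0xd6, 0x35, 0xf7, 0x0f, 0x6b, 0x5e, 0x33]
t1 = [0x33, 0x5e, 0x6b, 0x0f, 0xf7, 0x35, 0xd6, 0x4a]
t2 = [0x4a, 0x33, 0xd6, 0x5e, 0x35, 0x6b, 0xf7, 0x0f]
t3 = [0x0f, 0x35, 0x6b, 0x6b, 0x5e, 0xf7, 0x33, 0x0f]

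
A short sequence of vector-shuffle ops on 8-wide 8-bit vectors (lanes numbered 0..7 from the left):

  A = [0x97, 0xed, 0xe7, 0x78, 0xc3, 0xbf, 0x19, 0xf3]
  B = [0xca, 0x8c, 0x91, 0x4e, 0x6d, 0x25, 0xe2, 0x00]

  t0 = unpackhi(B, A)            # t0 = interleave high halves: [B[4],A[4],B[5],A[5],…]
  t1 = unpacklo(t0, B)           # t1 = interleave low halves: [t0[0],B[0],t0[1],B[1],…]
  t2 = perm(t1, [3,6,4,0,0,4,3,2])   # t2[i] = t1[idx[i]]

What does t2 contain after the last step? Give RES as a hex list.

RES = [0x8c, 0xbf, 0x25, 0x6d, 0x6d, 0x25, 0x8c, 0xc3]

→ t0 |6d|c3|25|bf|e2|19|00|f3|
→ t1 |6d|ca|c3|8c|25|91|bf|4e|
→ t2 |8c|bf|25|6d|6d|25|8c|c3|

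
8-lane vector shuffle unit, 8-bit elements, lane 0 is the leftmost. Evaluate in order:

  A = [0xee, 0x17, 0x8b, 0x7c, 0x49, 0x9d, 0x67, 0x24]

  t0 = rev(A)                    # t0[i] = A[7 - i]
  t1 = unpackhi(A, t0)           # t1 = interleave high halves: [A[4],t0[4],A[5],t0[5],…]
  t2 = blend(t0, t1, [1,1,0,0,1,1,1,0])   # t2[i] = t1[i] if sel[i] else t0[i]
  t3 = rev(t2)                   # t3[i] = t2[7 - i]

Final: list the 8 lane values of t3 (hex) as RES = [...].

RES = [ 0xee  0x24  0x17  0x67  0x49  0x9d  0x7c  0x49 ]

  t0: 24 67 9d 49 7c 8b 17 ee
  t1: 49 7c 9d 8b 67 17 24 ee
  t2: 49 7c 9d 49 67 17 24 ee
  t3: ee 24 17 67 49 9d 7c 49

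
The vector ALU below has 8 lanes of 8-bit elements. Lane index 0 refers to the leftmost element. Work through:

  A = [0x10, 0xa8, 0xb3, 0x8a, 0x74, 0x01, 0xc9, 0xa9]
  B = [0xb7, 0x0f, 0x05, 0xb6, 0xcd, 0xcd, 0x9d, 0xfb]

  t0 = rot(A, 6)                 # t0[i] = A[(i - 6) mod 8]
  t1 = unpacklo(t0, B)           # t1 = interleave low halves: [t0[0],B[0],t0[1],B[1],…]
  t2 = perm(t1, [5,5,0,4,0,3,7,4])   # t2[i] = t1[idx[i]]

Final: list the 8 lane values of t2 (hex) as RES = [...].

→ t0 |b3|8a|74|01|c9|a9|10|a8|
→ t1 |b3|b7|8a|0f|74|05|01|b6|
→ t2 |05|05|b3|74|b3|0f|b6|74|

RES = [0x05, 0x05, 0xb3, 0x74, 0xb3, 0x0f, 0xb6, 0x74]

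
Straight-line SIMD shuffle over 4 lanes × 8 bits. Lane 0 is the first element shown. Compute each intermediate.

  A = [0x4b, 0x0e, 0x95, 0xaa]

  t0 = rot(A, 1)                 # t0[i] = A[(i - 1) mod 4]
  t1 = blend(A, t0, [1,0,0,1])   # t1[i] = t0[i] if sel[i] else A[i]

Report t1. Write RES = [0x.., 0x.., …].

RES = [ 0xaa  0x0e  0x95  0x95 ]

  t0: aa 4b 0e 95
  t1: aa 0e 95 95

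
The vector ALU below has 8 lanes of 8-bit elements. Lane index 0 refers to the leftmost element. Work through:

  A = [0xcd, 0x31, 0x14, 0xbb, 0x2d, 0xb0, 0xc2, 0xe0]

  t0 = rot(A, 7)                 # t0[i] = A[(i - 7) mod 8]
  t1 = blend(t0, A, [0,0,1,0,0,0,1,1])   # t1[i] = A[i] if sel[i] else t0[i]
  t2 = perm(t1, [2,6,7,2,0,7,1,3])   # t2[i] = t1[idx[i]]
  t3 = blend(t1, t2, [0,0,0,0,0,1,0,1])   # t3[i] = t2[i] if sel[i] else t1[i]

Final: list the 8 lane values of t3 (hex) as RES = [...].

→ t0 |31|14|bb|2d|b0|c2|e0|cd|
→ t1 |31|14|14|2d|b0|c2|c2|e0|
→ t2 |14|c2|e0|14|31|e0|14|2d|
→ t3 |31|14|14|2d|b0|e0|c2|2d|

RES = [ 0x31  0x14  0x14  0x2d  0xb0  0xe0  0xc2  0x2d ]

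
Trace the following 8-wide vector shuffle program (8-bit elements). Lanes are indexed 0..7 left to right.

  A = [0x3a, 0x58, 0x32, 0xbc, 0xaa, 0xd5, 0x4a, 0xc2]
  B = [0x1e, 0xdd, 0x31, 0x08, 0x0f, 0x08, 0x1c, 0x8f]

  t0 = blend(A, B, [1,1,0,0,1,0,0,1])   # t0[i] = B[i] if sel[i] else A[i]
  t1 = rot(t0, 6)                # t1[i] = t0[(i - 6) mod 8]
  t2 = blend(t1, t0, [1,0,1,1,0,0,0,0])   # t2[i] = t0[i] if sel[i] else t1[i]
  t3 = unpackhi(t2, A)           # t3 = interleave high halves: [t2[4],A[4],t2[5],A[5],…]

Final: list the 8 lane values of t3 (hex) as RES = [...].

RES = [0x4a, 0xaa, 0x8f, 0xd5, 0x1e, 0x4a, 0xdd, 0xc2]

→ t0 |1e|dd|32|bc|0f|d5|4a|8f|
→ t1 |32|bc|0f|d5|4a|8f|1e|dd|
→ t2 |1e|bc|32|bc|4a|8f|1e|dd|
→ t3 |4a|aa|8f|d5|1e|4a|dd|c2|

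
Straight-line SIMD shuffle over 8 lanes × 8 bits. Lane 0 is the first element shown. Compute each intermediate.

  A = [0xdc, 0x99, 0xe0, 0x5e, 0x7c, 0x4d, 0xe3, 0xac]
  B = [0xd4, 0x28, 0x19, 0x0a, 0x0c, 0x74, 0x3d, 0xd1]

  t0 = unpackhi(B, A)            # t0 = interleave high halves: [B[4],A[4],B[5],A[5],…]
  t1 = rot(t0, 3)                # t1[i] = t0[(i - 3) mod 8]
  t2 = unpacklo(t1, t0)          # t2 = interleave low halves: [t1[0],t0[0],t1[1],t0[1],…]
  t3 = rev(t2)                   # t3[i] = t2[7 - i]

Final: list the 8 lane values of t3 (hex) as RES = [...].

t0 = [0x0c, 0x7c, 0x74, 0x4d, 0x3d, 0xe3, 0xd1, 0xac]
t1 = [0xe3, 0xd1, 0xac, 0x0c, 0x7c, 0x74, 0x4d, 0x3d]
t2 = [0xe3, 0x0c, 0xd1, 0x7c, 0xac, 0x74, 0x0c, 0x4d]
t3 = [0x4d, 0x0c, 0x74, 0xac, 0x7c, 0xd1, 0x0c, 0xe3]

RES = [ 0x4d  0x0c  0x74  0xac  0x7c  0xd1  0x0c  0xe3 ]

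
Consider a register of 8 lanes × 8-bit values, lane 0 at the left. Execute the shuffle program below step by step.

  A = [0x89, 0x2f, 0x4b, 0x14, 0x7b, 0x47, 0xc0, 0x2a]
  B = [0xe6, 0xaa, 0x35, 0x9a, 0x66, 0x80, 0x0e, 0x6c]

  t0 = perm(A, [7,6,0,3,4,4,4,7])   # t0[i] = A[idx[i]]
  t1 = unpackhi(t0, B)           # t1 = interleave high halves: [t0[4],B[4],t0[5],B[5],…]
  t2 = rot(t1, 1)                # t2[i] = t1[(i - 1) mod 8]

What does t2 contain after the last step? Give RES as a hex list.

RES = [ 0x6c  0x7b  0x66  0x7b  0x80  0x7b  0x0e  0x2a ]

→ t0 |2a|c0|89|14|7b|7b|7b|2a|
→ t1 |7b|66|7b|80|7b|0e|2a|6c|
→ t2 |6c|7b|66|7b|80|7b|0e|2a|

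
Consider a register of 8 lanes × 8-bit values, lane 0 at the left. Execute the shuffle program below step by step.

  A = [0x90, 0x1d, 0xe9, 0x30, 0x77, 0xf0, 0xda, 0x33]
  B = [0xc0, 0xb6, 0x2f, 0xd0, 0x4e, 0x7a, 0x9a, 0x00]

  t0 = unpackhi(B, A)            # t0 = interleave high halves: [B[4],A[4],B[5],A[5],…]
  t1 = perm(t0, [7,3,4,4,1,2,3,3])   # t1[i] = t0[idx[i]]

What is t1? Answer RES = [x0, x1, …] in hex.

RES = [ 0x33  0xf0  0x9a  0x9a  0x77  0x7a  0xf0  0xf0 ]

  t0: 4e 77 7a f0 9a da 00 33
  t1: 33 f0 9a 9a 77 7a f0 f0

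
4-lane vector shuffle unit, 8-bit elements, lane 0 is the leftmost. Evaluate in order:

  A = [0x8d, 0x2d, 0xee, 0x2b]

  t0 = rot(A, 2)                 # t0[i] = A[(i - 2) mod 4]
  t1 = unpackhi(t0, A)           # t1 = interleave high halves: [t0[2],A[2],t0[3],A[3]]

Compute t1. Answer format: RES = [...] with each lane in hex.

  t0: ee 2b 8d 2d
  t1: 8d ee 2d 2b

RES = [ 0x8d  0xee  0x2d  0x2b ]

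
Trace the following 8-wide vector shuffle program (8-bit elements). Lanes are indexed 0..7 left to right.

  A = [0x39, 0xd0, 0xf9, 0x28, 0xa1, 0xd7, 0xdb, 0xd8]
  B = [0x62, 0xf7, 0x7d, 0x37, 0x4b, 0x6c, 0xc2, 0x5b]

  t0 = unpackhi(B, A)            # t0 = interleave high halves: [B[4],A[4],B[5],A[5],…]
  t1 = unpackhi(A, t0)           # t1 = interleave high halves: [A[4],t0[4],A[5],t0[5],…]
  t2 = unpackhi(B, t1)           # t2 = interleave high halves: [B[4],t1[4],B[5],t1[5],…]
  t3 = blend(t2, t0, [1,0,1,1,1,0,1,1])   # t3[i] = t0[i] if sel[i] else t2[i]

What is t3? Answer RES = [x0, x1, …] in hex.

RES = [ 0x4b  0xdb  0x6c  0xd7  0xc2  0xd8  0x5b  0xd8 ]

  t0: 4b a1 6c d7 c2 db 5b d8
  t1: a1 c2 d7 db db 5b d8 d8
  t2: 4b db 6c 5b c2 d8 5b d8
  t3: 4b db 6c d7 c2 d8 5b d8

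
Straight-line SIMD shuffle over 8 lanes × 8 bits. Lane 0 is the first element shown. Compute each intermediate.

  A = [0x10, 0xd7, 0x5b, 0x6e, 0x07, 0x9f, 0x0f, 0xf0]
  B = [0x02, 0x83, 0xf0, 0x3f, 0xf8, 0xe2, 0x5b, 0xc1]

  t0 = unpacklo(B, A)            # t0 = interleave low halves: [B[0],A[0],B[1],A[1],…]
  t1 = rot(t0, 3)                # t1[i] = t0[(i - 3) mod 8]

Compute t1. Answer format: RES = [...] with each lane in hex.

RES = [0x5b, 0x3f, 0x6e, 0x02, 0x10, 0x83, 0xd7, 0xf0]

→ t0 |02|10|83|d7|f0|5b|3f|6e|
→ t1 |5b|3f|6e|02|10|83|d7|f0|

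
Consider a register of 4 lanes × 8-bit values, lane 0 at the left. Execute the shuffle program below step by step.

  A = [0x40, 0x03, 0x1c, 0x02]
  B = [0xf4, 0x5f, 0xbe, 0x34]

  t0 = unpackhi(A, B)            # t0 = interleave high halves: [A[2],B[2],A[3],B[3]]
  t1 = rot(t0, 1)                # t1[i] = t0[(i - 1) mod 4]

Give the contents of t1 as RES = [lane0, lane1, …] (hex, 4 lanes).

  t0: 1c be 02 34
  t1: 34 1c be 02

RES = [0x34, 0x1c, 0xbe, 0x02]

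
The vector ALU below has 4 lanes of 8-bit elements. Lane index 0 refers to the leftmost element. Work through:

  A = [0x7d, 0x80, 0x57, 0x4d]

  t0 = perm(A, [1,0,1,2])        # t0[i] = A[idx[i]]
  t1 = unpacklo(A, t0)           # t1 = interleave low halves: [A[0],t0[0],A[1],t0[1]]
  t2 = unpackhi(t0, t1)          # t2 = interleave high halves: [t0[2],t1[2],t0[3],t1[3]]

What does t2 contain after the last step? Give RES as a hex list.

t0 = [0x80, 0x7d, 0x80, 0x57]
t1 = [0x7d, 0x80, 0x80, 0x7d]
t2 = [0x80, 0x80, 0x57, 0x7d]

RES = [ 0x80  0x80  0x57  0x7d ]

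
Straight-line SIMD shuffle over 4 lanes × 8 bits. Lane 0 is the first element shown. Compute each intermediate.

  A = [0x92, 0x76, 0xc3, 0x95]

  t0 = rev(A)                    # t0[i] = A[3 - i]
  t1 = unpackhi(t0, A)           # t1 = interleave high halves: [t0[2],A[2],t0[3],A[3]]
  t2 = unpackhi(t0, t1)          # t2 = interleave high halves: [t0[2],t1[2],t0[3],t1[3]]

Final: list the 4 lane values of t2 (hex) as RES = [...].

t0 = [0x95, 0xc3, 0x76, 0x92]
t1 = [0x76, 0xc3, 0x92, 0x95]
t2 = [0x76, 0x92, 0x92, 0x95]

RES = [0x76, 0x92, 0x92, 0x95]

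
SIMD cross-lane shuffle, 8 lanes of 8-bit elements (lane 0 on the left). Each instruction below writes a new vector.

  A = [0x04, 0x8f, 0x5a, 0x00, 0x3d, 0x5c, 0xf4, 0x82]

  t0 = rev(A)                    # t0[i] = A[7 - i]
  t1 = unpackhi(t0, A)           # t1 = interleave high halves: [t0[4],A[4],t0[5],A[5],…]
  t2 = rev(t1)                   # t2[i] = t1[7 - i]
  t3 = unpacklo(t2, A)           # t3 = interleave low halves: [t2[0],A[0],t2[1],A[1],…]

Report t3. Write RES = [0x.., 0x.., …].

  t0: 82 f4 5c 3d 00 5a 8f 04
  t1: 00 3d 5a 5c 8f f4 04 82
  t2: 82 04 f4 8f 5c 5a 3d 00
  t3: 82 04 04 8f f4 5a 8f 00

RES = [ 0x82  0x04  0x04  0x8f  0xf4  0x5a  0x8f  0x00 ]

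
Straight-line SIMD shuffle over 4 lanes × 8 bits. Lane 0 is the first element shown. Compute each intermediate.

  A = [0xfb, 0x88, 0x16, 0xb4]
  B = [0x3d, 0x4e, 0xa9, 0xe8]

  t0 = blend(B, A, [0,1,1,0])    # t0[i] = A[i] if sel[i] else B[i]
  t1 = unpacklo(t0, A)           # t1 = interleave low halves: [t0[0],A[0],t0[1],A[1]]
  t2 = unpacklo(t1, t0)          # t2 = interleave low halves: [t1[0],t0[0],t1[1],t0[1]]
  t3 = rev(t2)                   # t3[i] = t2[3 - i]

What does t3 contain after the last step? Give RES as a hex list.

RES = [0x88, 0xfb, 0x3d, 0x3d]

  t0: 3d 88 16 e8
  t1: 3d fb 88 88
  t2: 3d 3d fb 88
  t3: 88 fb 3d 3d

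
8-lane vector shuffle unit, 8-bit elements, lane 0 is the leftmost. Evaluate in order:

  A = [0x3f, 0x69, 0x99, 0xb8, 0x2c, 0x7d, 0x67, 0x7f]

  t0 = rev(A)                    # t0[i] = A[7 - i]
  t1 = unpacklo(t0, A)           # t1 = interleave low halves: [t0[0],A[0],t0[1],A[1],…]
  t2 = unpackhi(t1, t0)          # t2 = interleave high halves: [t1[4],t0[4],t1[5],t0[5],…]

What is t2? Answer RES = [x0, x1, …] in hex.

  t0: 7f 67 7d 2c b8 99 69 3f
  t1: 7f 3f 67 69 7d 99 2c b8
  t2: 7d b8 99 99 2c 69 b8 3f

RES = [ 0x7d  0xb8  0x99  0x99  0x2c  0x69  0xb8  0x3f ]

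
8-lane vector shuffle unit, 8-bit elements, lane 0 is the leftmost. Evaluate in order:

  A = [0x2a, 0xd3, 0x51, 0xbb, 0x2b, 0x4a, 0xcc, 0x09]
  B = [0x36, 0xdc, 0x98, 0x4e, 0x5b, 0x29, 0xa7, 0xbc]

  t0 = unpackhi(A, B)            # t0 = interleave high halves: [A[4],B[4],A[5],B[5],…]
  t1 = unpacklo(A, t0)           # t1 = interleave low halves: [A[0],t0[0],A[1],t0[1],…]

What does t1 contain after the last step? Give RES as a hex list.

→ t0 |2b|5b|4a|29|cc|a7|09|bc|
→ t1 |2a|2b|d3|5b|51|4a|bb|29|

RES = [0x2a, 0x2b, 0xd3, 0x5b, 0x51, 0x4a, 0xbb, 0x29]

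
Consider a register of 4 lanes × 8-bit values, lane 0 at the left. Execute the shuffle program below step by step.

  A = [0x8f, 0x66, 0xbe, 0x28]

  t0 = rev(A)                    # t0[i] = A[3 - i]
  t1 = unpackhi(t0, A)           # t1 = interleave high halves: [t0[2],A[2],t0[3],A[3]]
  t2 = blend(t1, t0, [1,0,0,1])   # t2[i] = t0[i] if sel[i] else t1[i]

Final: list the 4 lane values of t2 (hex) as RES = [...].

t0 = [0x28, 0xbe, 0x66, 0x8f]
t1 = [0x66, 0xbe, 0x8f, 0x28]
t2 = [0x28, 0xbe, 0x8f, 0x8f]

RES = [ 0x28  0xbe  0x8f  0x8f ]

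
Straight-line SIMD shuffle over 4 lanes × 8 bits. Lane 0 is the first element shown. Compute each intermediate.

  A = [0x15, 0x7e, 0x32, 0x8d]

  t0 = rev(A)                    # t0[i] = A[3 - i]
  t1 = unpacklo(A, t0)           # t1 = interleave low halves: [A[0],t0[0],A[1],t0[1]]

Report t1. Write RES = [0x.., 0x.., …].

t0 = [0x8d, 0x32, 0x7e, 0x15]
t1 = [0x15, 0x8d, 0x7e, 0x32]

RES = [ 0x15  0x8d  0x7e  0x32 ]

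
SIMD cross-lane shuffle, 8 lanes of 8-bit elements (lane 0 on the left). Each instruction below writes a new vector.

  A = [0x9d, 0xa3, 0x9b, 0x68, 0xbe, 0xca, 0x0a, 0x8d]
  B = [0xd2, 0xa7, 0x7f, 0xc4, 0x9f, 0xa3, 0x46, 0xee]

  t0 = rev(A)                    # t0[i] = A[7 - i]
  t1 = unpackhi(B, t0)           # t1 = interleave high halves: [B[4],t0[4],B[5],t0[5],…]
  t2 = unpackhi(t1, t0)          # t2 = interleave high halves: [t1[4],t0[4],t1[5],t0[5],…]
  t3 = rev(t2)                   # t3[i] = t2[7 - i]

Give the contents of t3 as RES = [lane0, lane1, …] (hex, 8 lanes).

RES = [ 0x9d  0x9d  0xa3  0xee  0x9b  0xa3  0x68  0x46 ]

→ t0 |8d|0a|ca|be|68|9b|a3|9d|
→ t1 |9f|68|a3|9b|46|a3|ee|9d|
→ t2 |46|68|a3|9b|ee|a3|9d|9d|
→ t3 |9d|9d|a3|ee|9b|a3|68|46|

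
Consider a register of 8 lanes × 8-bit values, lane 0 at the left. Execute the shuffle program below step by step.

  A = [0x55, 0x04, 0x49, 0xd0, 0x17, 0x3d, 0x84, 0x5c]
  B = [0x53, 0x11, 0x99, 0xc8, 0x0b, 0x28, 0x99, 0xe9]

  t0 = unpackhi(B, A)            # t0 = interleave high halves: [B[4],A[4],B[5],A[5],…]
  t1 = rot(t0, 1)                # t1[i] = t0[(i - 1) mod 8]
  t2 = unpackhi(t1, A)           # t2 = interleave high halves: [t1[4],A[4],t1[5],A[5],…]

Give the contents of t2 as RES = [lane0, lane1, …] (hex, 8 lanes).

RES = [0x3d, 0x17, 0x99, 0x3d, 0x84, 0x84, 0xe9, 0x5c]

t0 = [0x0b, 0x17, 0x28, 0x3d, 0x99, 0x84, 0xe9, 0x5c]
t1 = [0x5c, 0x0b, 0x17, 0x28, 0x3d, 0x99, 0x84, 0xe9]
t2 = [0x3d, 0x17, 0x99, 0x3d, 0x84, 0x84, 0xe9, 0x5c]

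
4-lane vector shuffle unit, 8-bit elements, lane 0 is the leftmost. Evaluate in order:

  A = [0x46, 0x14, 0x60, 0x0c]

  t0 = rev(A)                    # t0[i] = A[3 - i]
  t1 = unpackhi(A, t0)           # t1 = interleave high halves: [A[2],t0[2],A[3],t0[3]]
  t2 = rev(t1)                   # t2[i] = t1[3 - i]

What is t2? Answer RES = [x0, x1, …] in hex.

RES = [0x46, 0x0c, 0x14, 0x60]

→ t0 |0c|60|14|46|
→ t1 |60|14|0c|46|
→ t2 |46|0c|14|60|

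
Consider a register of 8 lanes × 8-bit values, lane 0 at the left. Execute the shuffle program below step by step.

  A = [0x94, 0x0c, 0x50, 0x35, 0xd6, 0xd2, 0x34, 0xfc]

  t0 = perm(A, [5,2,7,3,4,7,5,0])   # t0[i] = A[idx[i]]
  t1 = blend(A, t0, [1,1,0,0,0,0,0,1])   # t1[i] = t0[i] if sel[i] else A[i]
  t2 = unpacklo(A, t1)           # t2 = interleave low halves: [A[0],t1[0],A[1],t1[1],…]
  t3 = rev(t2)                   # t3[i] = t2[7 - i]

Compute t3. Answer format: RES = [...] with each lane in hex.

RES = [ 0x35  0x35  0x50  0x50  0x50  0x0c  0xd2  0x94 ]

  t0: d2 50 fc 35 d6 fc d2 94
  t1: d2 50 50 35 d6 d2 34 94
  t2: 94 d2 0c 50 50 50 35 35
  t3: 35 35 50 50 50 0c d2 94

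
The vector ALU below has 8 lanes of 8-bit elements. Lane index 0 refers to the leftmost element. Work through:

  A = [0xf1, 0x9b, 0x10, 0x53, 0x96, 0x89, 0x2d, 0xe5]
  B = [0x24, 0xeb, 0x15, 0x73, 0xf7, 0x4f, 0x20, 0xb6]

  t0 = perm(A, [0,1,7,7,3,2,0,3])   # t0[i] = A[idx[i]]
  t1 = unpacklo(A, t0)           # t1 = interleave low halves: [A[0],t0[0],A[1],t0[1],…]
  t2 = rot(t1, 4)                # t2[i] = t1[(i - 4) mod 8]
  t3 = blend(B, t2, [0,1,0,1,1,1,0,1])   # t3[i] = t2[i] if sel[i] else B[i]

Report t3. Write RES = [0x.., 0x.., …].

t0 = [0xf1, 0x9b, 0xe5, 0xe5, 0x53, 0x10, 0xf1, 0x53]
t1 = [0xf1, 0xf1, 0x9b, 0x9b, 0x10, 0xe5, 0x53, 0xe5]
t2 = [0x10, 0xe5, 0x53, 0xe5, 0xf1, 0xf1, 0x9b, 0x9b]
t3 = [0x24, 0xe5, 0x15, 0xe5, 0xf1, 0xf1, 0x20, 0x9b]

RES = [ 0x24  0xe5  0x15  0xe5  0xf1  0xf1  0x20  0x9b ]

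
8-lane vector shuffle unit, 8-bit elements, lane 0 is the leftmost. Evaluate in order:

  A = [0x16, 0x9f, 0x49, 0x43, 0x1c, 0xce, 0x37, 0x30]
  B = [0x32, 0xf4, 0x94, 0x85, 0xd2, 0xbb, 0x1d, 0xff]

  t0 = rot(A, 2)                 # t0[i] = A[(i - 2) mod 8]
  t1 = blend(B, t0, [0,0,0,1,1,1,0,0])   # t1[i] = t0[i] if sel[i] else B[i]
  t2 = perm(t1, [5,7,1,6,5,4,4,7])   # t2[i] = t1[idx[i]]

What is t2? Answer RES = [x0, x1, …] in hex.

RES = [ 0x43  0xff  0xf4  0x1d  0x43  0x49  0x49  0xff ]

  t0: 37 30 16 9f 49 43 1c ce
  t1: 32 f4 94 9f 49 43 1d ff
  t2: 43 ff f4 1d 43 49 49 ff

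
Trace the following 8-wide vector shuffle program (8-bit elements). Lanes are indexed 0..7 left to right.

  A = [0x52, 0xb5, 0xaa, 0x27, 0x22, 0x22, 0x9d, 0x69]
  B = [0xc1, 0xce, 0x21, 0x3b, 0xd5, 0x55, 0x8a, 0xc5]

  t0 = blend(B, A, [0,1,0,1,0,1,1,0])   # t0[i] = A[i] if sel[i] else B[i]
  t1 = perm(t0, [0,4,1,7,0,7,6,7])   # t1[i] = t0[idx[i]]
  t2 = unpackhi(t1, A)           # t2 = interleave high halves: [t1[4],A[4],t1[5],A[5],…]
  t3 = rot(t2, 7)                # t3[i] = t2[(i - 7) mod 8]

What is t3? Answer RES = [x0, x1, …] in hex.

t0 = [0xc1, 0xb5, 0x21, 0x27, 0xd5, 0x22, 0x9d, 0xc5]
t1 = [0xc1, 0xd5, 0xb5, 0xc5, 0xc1, 0xc5, 0x9d, 0xc5]
t2 = [0xc1, 0x22, 0xc5, 0x22, 0x9d, 0x9d, 0xc5, 0x69]
t3 = [0x22, 0xc5, 0x22, 0x9d, 0x9d, 0xc5, 0x69, 0xc1]

RES = [0x22, 0xc5, 0x22, 0x9d, 0x9d, 0xc5, 0x69, 0xc1]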